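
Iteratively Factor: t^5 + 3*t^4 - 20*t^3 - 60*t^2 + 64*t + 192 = (t + 4)*(t^4 - t^3 - 16*t^2 + 4*t + 48) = (t - 4)*(t + 4)*(t^3 + 3*t^2 - 4*t - 12) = (t - 4)*(t - 2)*(t + 4)*(t^2 + 5*t + 6) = (t - 4)*(t - 2)*(t + 2)*(t + 4)*(t + 3)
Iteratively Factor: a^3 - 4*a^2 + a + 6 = (a - 2)*(a^2 - 2*a - 3) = (a - 3)*(a - 2)*(a + 1)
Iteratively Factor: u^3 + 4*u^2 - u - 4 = (u + 4)*(u^2 - 1) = (u - 1)*(u + 4)*(u + 1)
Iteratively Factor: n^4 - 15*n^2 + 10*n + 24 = (n + 4)*(n^3 - 4*n^2 + n + 6) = (n + 1)*(n + 4)*(n^2 - 5*n + 6) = (n - 3)*(n + 1)*(n + 4)*(n - 2)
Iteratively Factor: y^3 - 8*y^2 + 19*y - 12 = (y - 1)*(y^2 - 7*y + 12) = (y - 3)*(y - 1)*(y - 4)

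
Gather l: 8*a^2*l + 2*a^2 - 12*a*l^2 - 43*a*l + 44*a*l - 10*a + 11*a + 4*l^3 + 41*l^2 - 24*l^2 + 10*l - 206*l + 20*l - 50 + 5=2*a^2 + a + 4*l^3 + l^2*(17 - 12*a) + l*(8*a^2 + a - 176) - 45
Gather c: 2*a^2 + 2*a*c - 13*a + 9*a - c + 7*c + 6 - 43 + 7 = 2*a^2 - 4*a + c*(2*a + 6) - 30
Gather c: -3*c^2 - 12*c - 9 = -3*c^2 - 12*c - 9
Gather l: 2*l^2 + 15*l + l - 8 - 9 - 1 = 2*l^2 + 16*l - 18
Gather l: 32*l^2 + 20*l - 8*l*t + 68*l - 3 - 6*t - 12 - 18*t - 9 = 32*l^2 + l*(88 - 8*t) - 24*t - 24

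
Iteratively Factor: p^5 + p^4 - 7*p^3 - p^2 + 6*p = (p + 1)*(p^4 - 7*p^2 + 6*p) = p*(p + 1)*(p^3 - 7*p + 6) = p*(p - 1)*(p + 1)*(p^2 + p - 6) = p*(p - 1)*(p + 1)*(p + 3)*(p - 2)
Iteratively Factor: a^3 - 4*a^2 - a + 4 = (a - 4)*(a^2 - 1) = (a - 4)*(a - 1)*(a + 1)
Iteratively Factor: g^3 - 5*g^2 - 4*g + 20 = (g - 5)*(g^2 - 4) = (g - 5)*(g + 2)*(g - 2)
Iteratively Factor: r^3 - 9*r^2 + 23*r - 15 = (r - 3)*(r^2 - 6*r + 5) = (r - 3)*(r - 1)*(r - 5)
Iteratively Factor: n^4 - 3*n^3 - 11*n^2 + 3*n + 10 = (n - 1)*(n^3 - 2*n^2 - 13*n - 10) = (n - 1)*(n + 2)*(n^2 - 4*n - 5) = (n - 5)*(n - 1)*(n + 2)*(n + 1)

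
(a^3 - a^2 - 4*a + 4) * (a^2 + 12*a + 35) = a^5 + 11*a^4 + 19*a^3 - 79*a^2 - 92*a + 140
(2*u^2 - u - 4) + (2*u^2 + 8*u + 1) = 4*u^2 + 7*u - 3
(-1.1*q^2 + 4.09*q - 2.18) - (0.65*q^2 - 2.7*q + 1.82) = -1.75*q^2 + 6.79*q - 4.0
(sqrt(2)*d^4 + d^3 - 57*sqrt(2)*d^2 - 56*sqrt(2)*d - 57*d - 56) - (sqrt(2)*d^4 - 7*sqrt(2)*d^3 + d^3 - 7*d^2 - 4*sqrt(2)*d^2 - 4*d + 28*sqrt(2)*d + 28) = 7*sqrt(2)*d^3 - 53*sqrt(2)*d^2 + 7*d^2 - 84*sqrt(2)*d - 53*d - 84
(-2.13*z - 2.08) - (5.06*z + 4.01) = -7.19*z - 6.09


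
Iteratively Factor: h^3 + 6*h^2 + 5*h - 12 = (h + 4)*(h^2 + 2*h - 3) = (h + 3)*(h + 4)*(h - 1)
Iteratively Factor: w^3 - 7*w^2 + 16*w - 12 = (w - 2)*(w^2 - 5*w + 6) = (w - 2)^2*(w - 3)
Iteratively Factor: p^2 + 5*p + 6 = (p + 2)*(p + 3)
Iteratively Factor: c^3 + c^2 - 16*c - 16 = (c - 4)*(c^2 + 5*c + 4) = (c - 4)*(c + 4)*(c + 1)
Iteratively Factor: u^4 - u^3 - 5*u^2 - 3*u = (u)*(u^3 - u^2 - 5*u - 3) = u*(u - 3)*(u^2 + 2*u + 1) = u*(u - 3)*(u + 1)*(u + 1)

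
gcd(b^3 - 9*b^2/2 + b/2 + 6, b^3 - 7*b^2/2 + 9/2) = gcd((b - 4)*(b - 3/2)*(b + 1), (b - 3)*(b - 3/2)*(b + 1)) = b^2 - b/2 - 3/2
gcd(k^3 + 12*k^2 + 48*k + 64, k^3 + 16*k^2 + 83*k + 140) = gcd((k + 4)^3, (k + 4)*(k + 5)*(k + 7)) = k + 4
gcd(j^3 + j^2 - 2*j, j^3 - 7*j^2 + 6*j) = j^2 - j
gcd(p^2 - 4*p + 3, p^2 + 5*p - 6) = p - 1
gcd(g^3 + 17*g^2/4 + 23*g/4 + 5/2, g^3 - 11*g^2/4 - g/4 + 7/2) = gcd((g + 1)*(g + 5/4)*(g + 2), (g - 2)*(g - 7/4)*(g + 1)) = g + 1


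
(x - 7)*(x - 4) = x^2 - 11*x + 28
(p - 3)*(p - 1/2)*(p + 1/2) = p^3 - 3*p^2 - p/4 + 3/4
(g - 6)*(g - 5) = g^2 - 11*g + 30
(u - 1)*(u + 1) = u^2 - 1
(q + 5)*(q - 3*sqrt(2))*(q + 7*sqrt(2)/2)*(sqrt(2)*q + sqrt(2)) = sqrt(2)*q^4 + q^3 + 6*sqrt(2)*q^3 - 16*sqrt(2)*q^2 + 6*q^2 - 126*sqrt(2)*q + 5*q - 105*sqrt(2)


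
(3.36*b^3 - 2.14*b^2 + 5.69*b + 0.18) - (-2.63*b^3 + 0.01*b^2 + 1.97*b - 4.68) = 5.99*b^3 - 2.15*b^2 + 3.72*b + 4.86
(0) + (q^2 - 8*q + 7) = q^2 - 8*q + 7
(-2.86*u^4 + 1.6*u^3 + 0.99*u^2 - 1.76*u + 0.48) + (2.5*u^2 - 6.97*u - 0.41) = -2.86*u^4 + 1.6*u^3 + 3.49*u^2 - 8.73*u + 0.07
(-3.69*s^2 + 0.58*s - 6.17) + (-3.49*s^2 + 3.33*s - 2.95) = -7.18*s^2 + 3.91*s - 9.12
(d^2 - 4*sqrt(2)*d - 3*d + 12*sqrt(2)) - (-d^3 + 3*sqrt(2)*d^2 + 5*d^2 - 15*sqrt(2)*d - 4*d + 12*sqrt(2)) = d^3 - 3*sqrt(2)*d^2 - 4*d^2 + d + 11*sqrt(2)*d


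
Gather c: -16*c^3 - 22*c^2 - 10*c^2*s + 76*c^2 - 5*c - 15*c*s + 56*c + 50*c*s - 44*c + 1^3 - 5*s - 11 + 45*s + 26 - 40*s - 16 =-16*c^3 + c^2*(54 - 10*s) + c*(35*s + 7)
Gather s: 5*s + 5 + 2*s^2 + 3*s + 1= 2*s^2 + 8*s + 6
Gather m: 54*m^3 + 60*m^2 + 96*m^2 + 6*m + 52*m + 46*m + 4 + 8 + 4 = 54*m^3 + 156*m^2 + 104*m + 16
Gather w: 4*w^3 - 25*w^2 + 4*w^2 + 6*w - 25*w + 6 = 4*w^3 - 21*w^2 - 19*w + 6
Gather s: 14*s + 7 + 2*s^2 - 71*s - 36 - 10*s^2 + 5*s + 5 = -8*s^2 - 52*s - 24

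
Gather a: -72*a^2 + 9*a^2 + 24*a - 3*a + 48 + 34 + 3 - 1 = -63*a^2 + 21*a + 84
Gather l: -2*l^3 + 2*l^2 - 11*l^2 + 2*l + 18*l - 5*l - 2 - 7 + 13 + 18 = -2*l^3 - 9*l^2 + 15*l + 22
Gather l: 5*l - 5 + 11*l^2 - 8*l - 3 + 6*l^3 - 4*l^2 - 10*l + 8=6*l^3 + 7*l^2 - 13*l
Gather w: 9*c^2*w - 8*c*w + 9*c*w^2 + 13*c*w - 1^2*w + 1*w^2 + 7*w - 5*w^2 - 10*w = w^2*(9*c - 4) + w*(9*c^2 + 5*c - 4)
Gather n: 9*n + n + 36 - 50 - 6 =10*n - 20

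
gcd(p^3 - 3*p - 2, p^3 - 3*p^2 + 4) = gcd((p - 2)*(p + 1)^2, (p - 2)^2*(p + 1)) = p^2 - p - 2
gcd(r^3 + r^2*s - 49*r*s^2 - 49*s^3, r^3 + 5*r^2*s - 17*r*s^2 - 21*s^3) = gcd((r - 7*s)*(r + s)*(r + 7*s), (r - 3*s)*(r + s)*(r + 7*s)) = r^2 + 8*r*s + 7*s^2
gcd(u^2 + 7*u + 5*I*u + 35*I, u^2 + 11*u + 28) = u + 7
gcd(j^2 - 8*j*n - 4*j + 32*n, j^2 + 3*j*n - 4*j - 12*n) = j - 4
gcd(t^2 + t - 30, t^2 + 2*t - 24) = t + 6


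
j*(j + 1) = j^2 + j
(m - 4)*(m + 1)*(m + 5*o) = m^3 + 5*m^2*o - 3*m^2 - 15*m*o - 4*m - 20*o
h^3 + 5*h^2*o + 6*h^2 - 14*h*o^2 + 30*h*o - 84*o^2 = (h + 6)*(h - 2*o)*(h + 7*o)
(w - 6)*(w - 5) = w^2 - 11*w + 30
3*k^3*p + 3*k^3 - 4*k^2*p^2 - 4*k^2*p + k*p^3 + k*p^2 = (-3*k + p)*(-k + p)*(k*p + k)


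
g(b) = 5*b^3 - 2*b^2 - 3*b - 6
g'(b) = 15*b^2 - 4*b - 3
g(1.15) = -4.49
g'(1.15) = 12.24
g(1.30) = -2.30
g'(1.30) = 17.15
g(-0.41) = -5.45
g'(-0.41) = 1.16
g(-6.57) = -1490.59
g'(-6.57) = 670.75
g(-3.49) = -232.43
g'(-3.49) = 193.66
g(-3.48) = -230.50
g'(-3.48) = 192.58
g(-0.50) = -5.62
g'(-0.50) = 2.75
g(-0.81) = -7.54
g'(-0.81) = 10.08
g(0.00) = -6.00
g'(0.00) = -3.00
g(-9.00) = -3786.00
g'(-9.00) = 1248.00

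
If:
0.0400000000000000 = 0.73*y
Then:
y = 0.05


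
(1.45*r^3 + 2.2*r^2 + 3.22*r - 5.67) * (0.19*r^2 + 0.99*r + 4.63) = 0.2755*r^5 + 1.8535*r^4 + 9.5033*r^3 + 12.2965*r^2 + 9.2953*r - 26.2521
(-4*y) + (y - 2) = -3*y - 2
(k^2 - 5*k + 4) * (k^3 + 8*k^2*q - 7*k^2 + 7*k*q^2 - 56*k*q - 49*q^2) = k^5 + 8*k^4*q - 12*k^4 + 7*k^3*q^2 - 96*k^3*q + 39*k^3 - 84*k^2*q^2 + 312*k^2*q - 28*k^2 + 273*k*q^2 - 224*k*q - 196*q^2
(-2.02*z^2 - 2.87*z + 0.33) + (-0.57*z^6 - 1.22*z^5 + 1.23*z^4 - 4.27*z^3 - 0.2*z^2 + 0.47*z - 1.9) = -0.57*z^6 - 1.22*z^5 + 1.23*z^4 - 4.27*z^3 - 2.22*z^2 - 2.4*z - 1.57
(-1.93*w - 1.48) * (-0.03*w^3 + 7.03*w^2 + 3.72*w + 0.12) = 0.0579*w^4 - 13.5235*w^3 - 17.584*w^2 - 5.7372*w - 0.1776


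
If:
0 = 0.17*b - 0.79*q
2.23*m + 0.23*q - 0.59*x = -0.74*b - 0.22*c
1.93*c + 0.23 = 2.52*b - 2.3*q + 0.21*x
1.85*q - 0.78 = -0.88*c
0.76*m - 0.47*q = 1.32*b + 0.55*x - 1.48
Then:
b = 0.57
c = 0.63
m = 0.09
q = 0.12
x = 1.33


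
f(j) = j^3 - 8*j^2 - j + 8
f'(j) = 3*j^2 - 16*j - 1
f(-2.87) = -78.67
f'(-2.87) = 69.63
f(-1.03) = -0.55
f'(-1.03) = 18.66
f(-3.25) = -107.58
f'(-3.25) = 82.69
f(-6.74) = -654.86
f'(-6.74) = 243.12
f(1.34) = -5.30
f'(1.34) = -17.05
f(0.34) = 6.77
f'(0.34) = -6.09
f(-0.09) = 8.02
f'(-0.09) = 0.46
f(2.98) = -39.56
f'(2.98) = -22.04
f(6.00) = -70.00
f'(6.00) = 11.00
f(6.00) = -70.00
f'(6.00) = 11.00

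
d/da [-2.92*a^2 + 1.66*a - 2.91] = 1.66 - 5.84*a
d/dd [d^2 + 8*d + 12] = 2*d + 8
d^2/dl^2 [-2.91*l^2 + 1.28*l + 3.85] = -5.82000000000000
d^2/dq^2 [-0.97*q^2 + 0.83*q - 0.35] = -1.94000000000000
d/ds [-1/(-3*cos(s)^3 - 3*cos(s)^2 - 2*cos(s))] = (9*sin(s) + 2*sin(s)/cos(s)^2 + 6*tan(s))/(-3*sin(s)^2 + 3*cos(s) + 5)^2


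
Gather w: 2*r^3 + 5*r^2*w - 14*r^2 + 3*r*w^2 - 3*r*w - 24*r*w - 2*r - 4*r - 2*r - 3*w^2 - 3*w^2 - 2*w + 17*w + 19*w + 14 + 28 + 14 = 2*r^3 - 14*r^2 - 8*r + w^2*(3*r - 6) + w*(5*r^2 - 27*r + 34) + 56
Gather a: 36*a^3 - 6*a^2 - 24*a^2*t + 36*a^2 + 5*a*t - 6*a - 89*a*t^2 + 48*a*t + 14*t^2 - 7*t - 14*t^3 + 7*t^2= 36*a^3 + a^2*(30 - 24*t) + a*(-89*t^2 + 53*t - 6) - 14*t^3 + 21*t^2 - 7*t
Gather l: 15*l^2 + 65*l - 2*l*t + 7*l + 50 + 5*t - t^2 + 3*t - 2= 15*l^2 + l*(72 - 2*t) - t^2 + 8*t + 48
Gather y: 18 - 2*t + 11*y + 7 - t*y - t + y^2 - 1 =-3*t + y^2 + y*(11 - t) + 24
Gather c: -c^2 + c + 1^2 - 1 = -c^2 + c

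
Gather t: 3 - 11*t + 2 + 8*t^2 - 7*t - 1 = 8*t^2 - 18*t + 4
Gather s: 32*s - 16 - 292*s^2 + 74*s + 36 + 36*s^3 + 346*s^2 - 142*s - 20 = 36*s^3 + 54*s^2 - 36*s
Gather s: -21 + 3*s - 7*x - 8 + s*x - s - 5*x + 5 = s*(x + 2) - 12*x - 24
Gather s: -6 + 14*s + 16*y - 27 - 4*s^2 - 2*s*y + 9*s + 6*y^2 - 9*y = -4*s^2 + s*(23 - 2*y) + 6*y^2 + 7*y - 33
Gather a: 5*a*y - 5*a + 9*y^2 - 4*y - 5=a*(5*y - 5) + 9*y^2 - 4*y - 5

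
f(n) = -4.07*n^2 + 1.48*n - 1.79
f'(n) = 1.48 - 8.14*n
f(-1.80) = -17.64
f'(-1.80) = 16.13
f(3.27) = -40.47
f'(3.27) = -25.14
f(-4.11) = -76.62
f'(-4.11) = 34.94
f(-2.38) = -28.37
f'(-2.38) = 20.85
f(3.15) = -37.51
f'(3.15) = -24.16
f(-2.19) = -24.55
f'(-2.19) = 19.31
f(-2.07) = -22.29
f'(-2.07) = 18.33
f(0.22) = -1.66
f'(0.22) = -0.31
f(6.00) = -139.43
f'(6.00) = -47.36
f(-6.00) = -157.19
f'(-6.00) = 50.32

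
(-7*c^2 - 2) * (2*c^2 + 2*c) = -14*c^4 - 14*c^3 - 4*c^2 - 4*c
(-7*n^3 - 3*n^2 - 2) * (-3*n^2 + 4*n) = 21*n^5 - 19*n^4 - 12*n^3 + 6*n^2 - 8*n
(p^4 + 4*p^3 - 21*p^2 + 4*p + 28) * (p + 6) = p^5 + 10*p^4 + 3*p^3 - 122*p^2 + 52*p + 168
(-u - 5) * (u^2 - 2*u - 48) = -u^3 - 3*u^2 + 58*u + 240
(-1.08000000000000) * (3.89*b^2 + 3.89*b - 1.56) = -4.2012*b^2 - 4.2012*b + 1.6848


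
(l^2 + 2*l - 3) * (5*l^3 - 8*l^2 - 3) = 5*l^5 + 2*l^4 - 31*l^3 + 21*l^2 - 6*l + 9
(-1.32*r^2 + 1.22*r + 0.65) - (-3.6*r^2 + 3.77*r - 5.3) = 2.28*r^2 - 2.55*r + 5.95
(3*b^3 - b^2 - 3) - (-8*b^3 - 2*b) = 11*b^3 - b^2 + 2*b - 3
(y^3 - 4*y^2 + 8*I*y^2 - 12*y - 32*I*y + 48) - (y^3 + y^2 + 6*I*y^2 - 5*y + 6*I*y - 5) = -5*y^2 + 2*I*y^2 - 7*y - 38*I*y + 53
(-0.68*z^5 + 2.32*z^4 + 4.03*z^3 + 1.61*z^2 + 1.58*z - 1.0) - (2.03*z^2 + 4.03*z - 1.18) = -0.68*z^5 + 2.32*z^4 + 4.03*z^3 - 0.42*z^2 - 2.45*z + 0.18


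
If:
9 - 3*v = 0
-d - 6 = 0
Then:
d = -6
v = 3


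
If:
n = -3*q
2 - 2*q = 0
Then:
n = -3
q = 1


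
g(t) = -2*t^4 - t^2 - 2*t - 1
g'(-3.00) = 220.00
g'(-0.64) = 1.38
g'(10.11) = -8289.13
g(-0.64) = -0.47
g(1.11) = -7.49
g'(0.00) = -2.00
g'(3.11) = -248.86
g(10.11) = -21018.06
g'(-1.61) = 34.61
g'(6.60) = -2315.17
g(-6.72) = -4111.28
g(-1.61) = -13.81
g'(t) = -8*t^3 - 2*t - 2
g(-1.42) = -8.31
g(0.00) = -1.00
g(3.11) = -203.99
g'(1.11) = -15.16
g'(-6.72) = 2439.16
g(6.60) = -3852.71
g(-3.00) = -166.00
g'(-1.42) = 23.75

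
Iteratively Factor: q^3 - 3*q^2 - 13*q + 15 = (q + 3)*(q^2 - 6*q + 5) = (q - 5)*(q + 3)*(q - 1)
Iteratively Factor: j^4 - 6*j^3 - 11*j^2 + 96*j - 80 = (j - 1)*(j^3 - 5*j^2 - 16*j + 80) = (j - 4)*(j - 1)*(j^2 - j - 20) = (j - 4)*(j - 1)*(j + 4)*(j - 5)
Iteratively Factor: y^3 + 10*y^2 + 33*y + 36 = (y + 4)*(y^2 + 6*y + 9) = (y + 3)*(y + 4)*(y + 3)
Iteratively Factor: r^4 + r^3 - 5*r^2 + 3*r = (r + 3)*(r^3 - 2*r^2 + r) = (r - 1)*(r + 3)*(r^2 - r) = r*(r - 1)*(r + 3)*(r - 1)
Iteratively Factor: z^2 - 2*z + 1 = (z - 1)*(z - 1)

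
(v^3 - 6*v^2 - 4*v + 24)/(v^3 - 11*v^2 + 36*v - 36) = (v + 2)/(v - 3)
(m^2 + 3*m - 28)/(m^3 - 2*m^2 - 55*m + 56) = (m - 4)/(m^2 - 9*m + 8)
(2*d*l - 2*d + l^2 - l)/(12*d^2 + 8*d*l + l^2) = (l - 1)/(6*d + l)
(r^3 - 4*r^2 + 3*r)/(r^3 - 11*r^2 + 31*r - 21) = r/(r - 7)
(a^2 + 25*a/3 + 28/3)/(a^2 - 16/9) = 3*(a + 7)/(3*a - 4)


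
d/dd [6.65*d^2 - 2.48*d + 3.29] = 13.3*d - 2.48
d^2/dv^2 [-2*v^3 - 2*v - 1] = -12*v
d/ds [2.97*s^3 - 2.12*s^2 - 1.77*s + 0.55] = 8.91*s^2 - 4.24*s - 1.77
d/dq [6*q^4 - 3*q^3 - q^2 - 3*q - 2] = 24*q^3 - 9*q^2 - 2*q - 3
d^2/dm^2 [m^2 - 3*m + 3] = 2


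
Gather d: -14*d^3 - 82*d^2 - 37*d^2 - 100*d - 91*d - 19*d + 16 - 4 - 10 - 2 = -14*d^3 - 119*d^2 - 210*d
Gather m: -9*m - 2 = -9*m - 2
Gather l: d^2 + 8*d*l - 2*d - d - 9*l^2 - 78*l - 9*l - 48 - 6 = d^2 - 3*d - 9*l^2 + l*(8*d - 87) - 54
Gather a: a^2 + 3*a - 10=a^2 + 3*a - 10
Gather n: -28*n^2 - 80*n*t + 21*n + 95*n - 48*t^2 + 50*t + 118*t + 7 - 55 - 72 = -28*n^2 + n*(116 - 80*t) - 48*t^2 + 168*t - 120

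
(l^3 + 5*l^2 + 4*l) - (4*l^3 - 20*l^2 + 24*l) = -3*l^3 + 25*l^2 - 20*l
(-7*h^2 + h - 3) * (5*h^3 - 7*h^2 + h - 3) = -35*h^5 + 54*h^4 - 29*h^3 + 43*h^2 - 6*h + 9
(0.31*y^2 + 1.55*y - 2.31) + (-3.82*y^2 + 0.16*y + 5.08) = -3.51*y^2 + 1.71*y + 2.77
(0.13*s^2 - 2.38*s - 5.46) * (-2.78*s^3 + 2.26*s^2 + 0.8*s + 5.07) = -0.3614*s^5 + 6.9102*s^4 + 9.904*s^3 - 13.5845*s^2 - 16.4346*s - 27.6822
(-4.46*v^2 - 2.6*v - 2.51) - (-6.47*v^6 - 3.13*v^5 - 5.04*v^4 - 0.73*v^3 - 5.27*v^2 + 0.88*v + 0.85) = 6.47*v^6 + 3.13*v^5 + 5.04*v^4 + 0.73*v^3 + 0.81*v^2 - 3.48*v - 3.36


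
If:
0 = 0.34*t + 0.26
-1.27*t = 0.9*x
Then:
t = -0.76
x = 1.08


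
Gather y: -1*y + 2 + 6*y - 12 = 5*y - 10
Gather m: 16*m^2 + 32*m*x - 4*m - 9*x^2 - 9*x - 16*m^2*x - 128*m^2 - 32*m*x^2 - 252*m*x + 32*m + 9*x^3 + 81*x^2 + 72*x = m^2*(-16*x - 112) + m*(-32*x^2 - 220*x + 28) + 9*x^3 + 72*x^2 + 63*x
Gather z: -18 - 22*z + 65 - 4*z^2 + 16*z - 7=-4*z^2 - 6*z + 40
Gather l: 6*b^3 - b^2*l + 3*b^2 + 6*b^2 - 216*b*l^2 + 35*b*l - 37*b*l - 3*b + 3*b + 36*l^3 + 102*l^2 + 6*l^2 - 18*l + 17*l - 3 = 6*b^3 + 9*b^2 + 36*l^3 + l^2*(108 - 216*b) + l*(-b^2 - 2*b - 1) - 3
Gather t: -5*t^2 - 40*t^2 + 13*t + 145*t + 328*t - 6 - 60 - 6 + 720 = -45*t^2 + 486*t + 648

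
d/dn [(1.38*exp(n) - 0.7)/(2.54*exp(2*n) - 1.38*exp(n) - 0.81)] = (-3.5052*exp(2*n) + 3.556*exp(n) - 2.0838)*exp(n)/(6.4516*exp(4*n) - 7.0104*exp(3*n) - 2.2104*exp(2*n) + 2.2356*exp(n) + 0.6561)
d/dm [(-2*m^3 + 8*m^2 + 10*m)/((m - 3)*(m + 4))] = 2*(-m^4 - 2*m^3 + 35*m^2 - 96*m - 60)/(m^4 + 2*m^3 - 23*m^2 - 24*m + 144)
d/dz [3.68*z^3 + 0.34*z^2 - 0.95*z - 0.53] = 11.04*z^2 + 0.68*z - 0.95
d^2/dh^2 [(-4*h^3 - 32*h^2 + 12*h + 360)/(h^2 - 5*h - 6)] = 32*(-17*h^3 + 9*h^2 - 351*h + 603)/(h^6 - 15*h^5 + 57*h^4 + 55*h^3 - 342*h^2 - 540*h - 216)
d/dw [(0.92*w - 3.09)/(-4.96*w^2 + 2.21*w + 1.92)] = (4.5632*w^2 - 30.6528*w + 8.5953)/(24.6016*w^4 - 21.9232*w^3 - 14.1623*w^2 + 8.4864*w + 3.6864)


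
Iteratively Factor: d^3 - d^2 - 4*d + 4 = (d + 2)*(d^2 - 3*d + 2) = (d - 1)*(d + 2)*(d - 2)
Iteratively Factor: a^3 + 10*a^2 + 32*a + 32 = (a + 2)*(a^2 + 8*a + 16) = (a + 2)*(a + 4)*(a + 4)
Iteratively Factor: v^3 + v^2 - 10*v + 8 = (v - 2)*(v^2 + 3*v - 4) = (v - 2)*(v + 4)*(v - 1)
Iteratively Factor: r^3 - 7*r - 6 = (r + 1)*(r^2 - r - 6) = (r + 1)*(r + 2)*(r - 3)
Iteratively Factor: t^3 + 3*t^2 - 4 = (t - 1)*(t^2 + 4*t + 4) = (t - 1)*(t + 2)*(t + 2)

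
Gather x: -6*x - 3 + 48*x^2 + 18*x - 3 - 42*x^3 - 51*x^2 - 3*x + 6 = -42*x^3 - 3*x^2 + 9*x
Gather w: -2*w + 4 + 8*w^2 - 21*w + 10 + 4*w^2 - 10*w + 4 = 12*w^2 - 33*w + 18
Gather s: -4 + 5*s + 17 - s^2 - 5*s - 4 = 9 - s^2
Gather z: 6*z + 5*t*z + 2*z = z*(5*t + 8)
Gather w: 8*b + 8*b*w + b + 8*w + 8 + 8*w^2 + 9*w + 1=9*b + 8*w^2 + w*(8*b + 17) + 9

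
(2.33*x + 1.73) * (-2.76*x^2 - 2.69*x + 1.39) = -6.4308*x^3 - 11.0425*x^2 - 1.415*x + 2.4047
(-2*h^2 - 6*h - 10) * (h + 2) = -2*h^3 - 10*h^2 - 22*h - 20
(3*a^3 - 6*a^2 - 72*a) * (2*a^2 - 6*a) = 6*a^5 - 30*a^4 - 108*a^3 + 432*a^2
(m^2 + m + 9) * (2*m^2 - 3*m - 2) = 2*m^4 - m^3 + 13*m^2 - 29*m - 18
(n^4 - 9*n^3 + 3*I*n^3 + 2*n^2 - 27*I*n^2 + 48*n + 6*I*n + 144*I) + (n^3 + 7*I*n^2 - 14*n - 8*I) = n^4 - 8*n^3 + 3*I*n^3 + 2*n^2 - 20*I*n^2 + 34*n + 6*I*n + 136*I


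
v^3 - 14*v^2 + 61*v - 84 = (v - 7)*(v - 4)*(v - 3)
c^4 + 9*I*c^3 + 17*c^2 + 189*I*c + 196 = (c - 4*I)*(c - I)*(c + 7*I)^2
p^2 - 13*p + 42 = (p - 7)*(p - 6)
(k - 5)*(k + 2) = k^2 - 3*k - 10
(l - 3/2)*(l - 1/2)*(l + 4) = l^3 + 2*l^2 - 29*l/4 + 3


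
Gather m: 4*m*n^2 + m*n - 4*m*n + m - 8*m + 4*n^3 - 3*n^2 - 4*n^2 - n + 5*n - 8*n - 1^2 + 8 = m*(4*n^2 - 3*n - 7) + 4*n^3 - 7*n^2 - 4*n + 7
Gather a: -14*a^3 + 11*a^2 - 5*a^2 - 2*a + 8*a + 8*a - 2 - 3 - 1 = -14*a^3 + 6*a^2 + 14*a - 6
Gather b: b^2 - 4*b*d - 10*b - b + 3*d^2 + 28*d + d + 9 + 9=b^2 + b*(-4*d - 11) + 3*d^2 + 29*d + 18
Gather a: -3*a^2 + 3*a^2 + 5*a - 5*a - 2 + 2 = 0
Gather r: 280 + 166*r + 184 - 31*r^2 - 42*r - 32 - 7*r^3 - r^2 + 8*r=-7*r^3 - 32*r^2 + 132*r + 432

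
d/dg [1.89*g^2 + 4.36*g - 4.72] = 3.78*g + 4.36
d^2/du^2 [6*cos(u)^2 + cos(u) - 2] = -cos(u) - 12*cos(2*u)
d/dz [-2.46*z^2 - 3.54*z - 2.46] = -4.92*z - 3.54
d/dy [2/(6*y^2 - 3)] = -8*y/(3*(2*y^2 - 1)^2)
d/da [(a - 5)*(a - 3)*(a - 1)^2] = 4*a^3 - 30*a^2 + 64*a - 38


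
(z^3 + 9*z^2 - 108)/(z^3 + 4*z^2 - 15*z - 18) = (z + 6)/(z + 1)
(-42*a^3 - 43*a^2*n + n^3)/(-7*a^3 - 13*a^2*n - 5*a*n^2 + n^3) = (6*a + n)/(a + n)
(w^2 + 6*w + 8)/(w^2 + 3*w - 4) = (w + 2)/(w - 1)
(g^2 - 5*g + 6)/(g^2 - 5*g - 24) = (-g^2 + 5*g - 6)/(-g^2 + 5*g + 24)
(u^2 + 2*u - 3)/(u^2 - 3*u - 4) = (-u^2 - 2*u + 3)/(-u^2 + 3*u + 4)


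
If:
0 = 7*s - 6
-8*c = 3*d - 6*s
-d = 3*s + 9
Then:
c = 279/56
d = -81/7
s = 6/7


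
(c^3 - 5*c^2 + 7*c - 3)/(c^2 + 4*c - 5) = (c^2 - 4*c + 3)/(c + 5)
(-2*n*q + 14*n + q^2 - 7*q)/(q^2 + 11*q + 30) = (-2*n*q + 14*n + q^2 - 7*q)/(q^2 + 11*q + 30)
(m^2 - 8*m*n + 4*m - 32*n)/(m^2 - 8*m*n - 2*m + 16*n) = (m + 4)/(m - 2)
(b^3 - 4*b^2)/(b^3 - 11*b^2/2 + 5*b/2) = 2*b*(b - 4)/(2*b^2 - 11*b + 5)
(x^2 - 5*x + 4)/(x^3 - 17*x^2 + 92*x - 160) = (x - 1)/(x^2 - 13*x + 40)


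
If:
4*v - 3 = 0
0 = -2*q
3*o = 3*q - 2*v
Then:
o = -1/2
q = 0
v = 3/4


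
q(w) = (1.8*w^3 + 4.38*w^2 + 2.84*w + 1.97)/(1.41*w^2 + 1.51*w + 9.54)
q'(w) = (-2.82*w - 1.51)*(1.8*w^3 + 4.38*w^2 + 2.84*w + 1.97)/(1.41*w^2 + 1.51*w + 9.54)^2 + (5.4*w^2 + 8.76*w + 2.84)/(1.41*w^2 + 1.51*w + 9.54) = (2.538*w^4 + 5.436*w^3 + 54.1254*w^2 + 78.015*w + 24.1189)/(1.9881*w^4 + 4.2582*w^3 + 29.1829*w^2 + 28.8108*w + 91.0116)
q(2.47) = 2.87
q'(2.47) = 1.51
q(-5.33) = -3.88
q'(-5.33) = 1.37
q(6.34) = 8.64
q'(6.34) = 1.42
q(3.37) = 4.25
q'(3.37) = 1.53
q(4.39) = 5.79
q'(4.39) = 1.50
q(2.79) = 3.36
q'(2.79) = 1.53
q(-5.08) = -3.54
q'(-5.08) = 1.37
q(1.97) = 2.13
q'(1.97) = 1.45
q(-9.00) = -8.91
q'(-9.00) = 1.35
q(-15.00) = -16.87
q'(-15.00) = 1.31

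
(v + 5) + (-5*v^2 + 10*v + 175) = -5*v^2 + 11*v + 180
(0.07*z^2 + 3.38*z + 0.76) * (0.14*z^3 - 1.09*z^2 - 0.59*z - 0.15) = 0.0098*z^5 + 0.3969*z^4 - 3.6191*z^3 - 2.8331*z^2 - 0.9554*z - 0.114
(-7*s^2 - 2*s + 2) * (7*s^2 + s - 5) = -49*s^4 - 21*s^3 + 47*s^2 + 12*s - 10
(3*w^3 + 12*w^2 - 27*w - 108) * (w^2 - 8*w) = 3*w^5 - 12*w^4 - 123*w^3 + 108*w^2 + 864*w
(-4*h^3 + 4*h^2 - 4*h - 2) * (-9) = 36*h^3 - 36*h^2 + 36*h + 18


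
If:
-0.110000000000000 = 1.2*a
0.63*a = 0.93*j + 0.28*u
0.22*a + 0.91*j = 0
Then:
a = -0.09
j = 0.02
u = -0.28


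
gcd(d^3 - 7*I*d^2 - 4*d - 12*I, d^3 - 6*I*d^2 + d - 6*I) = d^2 - 5*I*d + 6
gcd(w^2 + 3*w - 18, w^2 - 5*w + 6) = w - 3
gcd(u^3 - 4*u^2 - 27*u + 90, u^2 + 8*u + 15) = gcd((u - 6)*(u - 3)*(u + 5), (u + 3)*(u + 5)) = u + 5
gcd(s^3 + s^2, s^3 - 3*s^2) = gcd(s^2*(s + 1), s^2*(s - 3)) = s^2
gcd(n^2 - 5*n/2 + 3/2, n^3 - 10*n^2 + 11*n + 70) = 1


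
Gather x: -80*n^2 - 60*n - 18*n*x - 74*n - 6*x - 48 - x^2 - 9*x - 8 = -80*n^2 - 134*n - x^2 + x*(-18*n - 15) - 56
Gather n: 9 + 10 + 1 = 20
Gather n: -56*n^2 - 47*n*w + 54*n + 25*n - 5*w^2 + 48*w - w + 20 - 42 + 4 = -56*n^2 + n*(79 - 47*w) - 5*w^2 + 47*w - 18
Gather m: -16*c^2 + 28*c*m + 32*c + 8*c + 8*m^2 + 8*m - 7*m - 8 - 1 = -16*c^2 + 40*c + 8*m^2 + m*(28*c + 1) - 9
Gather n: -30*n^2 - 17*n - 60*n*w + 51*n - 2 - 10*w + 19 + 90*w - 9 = -30*n^2 + n*(34 - 60*w) + 80*w + 8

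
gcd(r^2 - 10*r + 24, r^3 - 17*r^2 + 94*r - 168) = r^2 - 10*r + 24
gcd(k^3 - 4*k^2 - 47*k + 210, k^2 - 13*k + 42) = k - 6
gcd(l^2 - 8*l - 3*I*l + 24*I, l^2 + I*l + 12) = l - 3*I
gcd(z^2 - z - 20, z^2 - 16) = z + 4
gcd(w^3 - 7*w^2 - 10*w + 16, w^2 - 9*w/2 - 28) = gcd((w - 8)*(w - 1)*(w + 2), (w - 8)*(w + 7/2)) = w - 8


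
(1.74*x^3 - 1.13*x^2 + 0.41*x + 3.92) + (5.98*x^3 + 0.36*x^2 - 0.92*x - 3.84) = 7.72*x^3 - 0.77*x^2 - 0.51*x + 0.0800000000000001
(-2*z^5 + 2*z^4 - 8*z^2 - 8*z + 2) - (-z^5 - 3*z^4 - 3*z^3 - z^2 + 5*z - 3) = -z^5 + 5*z^4 + 3*z^3 - 7*z^2 - 13*z + 5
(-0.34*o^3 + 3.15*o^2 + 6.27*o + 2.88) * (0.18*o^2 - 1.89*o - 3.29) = -0.0612*o^5 + 1.2096*o^4 - 3.7063*o^3 - 21.6954*o^2 - 26.0715*o - 9.4752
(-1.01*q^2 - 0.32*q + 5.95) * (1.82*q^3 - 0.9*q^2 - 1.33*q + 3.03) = -1.8382*q^5 + 0.3266*q^4 + 12.4603*q^3 - 7.9897*q^2 - 8.8831*q + 18.0285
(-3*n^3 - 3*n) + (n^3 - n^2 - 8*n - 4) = -2*n^3 - n^2 - 11*n - 4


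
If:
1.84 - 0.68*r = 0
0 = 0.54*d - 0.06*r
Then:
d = 0.30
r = 2.71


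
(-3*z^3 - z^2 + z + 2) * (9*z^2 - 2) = -27*z^5 - 9*z^4 + 15*z^3 + 20*z^2 - 2*z - 4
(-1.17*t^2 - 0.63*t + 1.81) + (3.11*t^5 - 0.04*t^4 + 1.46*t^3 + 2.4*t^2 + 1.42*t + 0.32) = 3.11*t^5 - 0.04*t^4 + 1.46*t^3 + 1.23*t^2 + 0.79*t + 2.13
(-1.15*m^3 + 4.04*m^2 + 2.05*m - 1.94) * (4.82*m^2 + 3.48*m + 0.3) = -5.543*m^5 + 15.4708*m^4 + 23.5952*m^3 - 1.0048*m^2 - 6.1362*m - 0.582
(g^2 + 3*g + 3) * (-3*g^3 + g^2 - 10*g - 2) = -3*g^5 - 8*g^4 - 16*g^3 - 29*g^2 - 36*g - 6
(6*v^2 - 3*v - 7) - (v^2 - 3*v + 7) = 5*v^2 - 14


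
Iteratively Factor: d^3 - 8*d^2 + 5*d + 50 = (d + 2)*(d^2 - 10*d + 25) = (d - 5)*(d + 2)*(d - 5)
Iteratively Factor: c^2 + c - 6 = (c - 2)*(c + 3)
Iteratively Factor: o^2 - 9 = (o + 3)*(o - 3)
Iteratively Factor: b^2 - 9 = (b + 3)*(b - 3)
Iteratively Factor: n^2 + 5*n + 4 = (n + 4)*(n + 1)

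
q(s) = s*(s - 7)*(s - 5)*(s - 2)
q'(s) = s*(s - 7)*(s - 5) + s*(s - 7)*(s - 2) + s*(s - 5)*(s - 2) + (s - 7)*(s - 5)*(s - 2)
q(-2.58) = 858.06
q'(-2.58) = -722.70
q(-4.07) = 2480.49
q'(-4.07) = -1515.66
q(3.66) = 27.19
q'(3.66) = -4.62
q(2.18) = 5.33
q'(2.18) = 29.08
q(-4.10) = 2526.26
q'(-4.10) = -1535.50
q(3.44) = 27.51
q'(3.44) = 1.74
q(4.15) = 21.61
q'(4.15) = -17.75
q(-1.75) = 387.60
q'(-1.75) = -426.56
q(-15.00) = 112200.00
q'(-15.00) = -24790.00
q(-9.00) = 22176.00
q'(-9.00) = -7450.00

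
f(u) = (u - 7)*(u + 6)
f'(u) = 2*u - 1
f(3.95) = -30.35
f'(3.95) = 6.90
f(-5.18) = -9.99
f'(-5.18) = -11.36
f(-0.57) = -41.11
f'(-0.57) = -2.14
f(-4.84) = -13.73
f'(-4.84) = -10.68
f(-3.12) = -29.15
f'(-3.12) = -7.24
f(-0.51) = -41.23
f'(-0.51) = -2.02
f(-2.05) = -35.75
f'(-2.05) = -5.10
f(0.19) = -42.15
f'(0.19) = -0.62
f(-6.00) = 0.00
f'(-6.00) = -13.00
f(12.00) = 90.00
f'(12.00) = 23.00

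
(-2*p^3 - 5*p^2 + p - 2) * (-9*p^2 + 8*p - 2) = 18*p^5 + 29*p^4 - 45*p^3 + 36*p^2 - 18*p + 4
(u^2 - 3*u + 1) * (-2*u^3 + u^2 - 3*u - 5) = -2*u^5 + 7*u^4 - 8*u^3 + 5*u^2 + 12*u - 5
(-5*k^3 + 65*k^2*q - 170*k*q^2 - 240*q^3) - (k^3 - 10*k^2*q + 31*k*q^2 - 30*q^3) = -6*k^3 + 75*k^2*q - 201*k*q^2 - 210*q^3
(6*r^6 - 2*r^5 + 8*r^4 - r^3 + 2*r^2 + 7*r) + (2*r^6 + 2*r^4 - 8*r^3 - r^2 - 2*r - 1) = 8*r^6 - 2*r^5 + 10*r^4 - 9*r^3 + r^2 + 5*r - 1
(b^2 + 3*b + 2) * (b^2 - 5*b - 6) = b^4 - 2*b^3 - 19*b^2 - 28*b - 12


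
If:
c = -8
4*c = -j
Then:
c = -8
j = 32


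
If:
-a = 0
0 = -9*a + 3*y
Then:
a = 0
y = 0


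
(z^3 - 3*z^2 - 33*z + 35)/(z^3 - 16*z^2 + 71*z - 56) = (z + 5)/(z - 8)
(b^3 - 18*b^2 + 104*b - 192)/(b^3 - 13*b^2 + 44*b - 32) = (b - 6)/(b - 1)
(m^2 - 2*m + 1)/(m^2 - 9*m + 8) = (m - 1)/(m - 8)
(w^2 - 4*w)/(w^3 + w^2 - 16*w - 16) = w/(w^2 + 5*w + 4)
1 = 1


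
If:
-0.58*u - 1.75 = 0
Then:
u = -3.02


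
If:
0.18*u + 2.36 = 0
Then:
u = -13.11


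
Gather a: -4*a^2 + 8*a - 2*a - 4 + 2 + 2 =-4*a^2 + 6*a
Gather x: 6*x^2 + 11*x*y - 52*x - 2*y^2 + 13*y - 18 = 6*x^2 + x*(11*y - 52) - 2*y^2 + 13*y - 18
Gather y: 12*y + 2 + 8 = 12*y + 10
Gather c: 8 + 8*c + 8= 8*c + 16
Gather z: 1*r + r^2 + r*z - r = r^2 + r*z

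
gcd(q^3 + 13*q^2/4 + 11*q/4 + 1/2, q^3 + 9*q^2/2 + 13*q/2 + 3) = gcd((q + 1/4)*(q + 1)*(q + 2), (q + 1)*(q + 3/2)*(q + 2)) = q^2 + 3*q + 2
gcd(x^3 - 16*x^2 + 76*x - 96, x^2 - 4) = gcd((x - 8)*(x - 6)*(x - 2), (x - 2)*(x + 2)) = x - 2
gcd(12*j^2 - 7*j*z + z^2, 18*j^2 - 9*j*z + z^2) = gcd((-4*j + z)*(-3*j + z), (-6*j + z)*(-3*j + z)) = -3*j + z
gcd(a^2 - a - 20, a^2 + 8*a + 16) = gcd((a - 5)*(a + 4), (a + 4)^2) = a + 4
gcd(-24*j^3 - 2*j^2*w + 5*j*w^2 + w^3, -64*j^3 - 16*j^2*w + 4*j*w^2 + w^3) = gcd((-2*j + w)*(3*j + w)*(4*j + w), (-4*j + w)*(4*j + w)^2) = 4*j + w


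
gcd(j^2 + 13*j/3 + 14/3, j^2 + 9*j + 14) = j + 2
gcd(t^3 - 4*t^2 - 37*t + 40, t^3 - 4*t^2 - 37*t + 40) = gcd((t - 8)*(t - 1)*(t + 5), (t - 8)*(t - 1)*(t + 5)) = t^3 - 4*t^2 - 37*t + 40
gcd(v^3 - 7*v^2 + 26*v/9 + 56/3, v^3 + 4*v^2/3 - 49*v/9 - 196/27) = v^2 - v - 28/9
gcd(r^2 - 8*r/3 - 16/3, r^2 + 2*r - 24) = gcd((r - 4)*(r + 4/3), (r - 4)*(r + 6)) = r - 4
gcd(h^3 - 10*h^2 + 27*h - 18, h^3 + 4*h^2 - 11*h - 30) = h - 3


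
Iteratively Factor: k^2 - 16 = (k + 4)*(k - 4)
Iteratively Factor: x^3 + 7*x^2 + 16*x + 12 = (x + 3)*(x^2 + 4*x + 4) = (x + 2)*(x + 3)*(x + 2)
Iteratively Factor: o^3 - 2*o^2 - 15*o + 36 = (o - 3)*(o^2 + o - 12) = (o - 3)^2*(o + 4)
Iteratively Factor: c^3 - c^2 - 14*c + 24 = (c - 2)*(c^2 + c - 12) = (c - 2)*(c + 4)*(c - 3)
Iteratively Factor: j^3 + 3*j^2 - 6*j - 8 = (j + 1)*(j^2 + 2*j - 8) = (j + 1)*(j + 4)*(j - 2)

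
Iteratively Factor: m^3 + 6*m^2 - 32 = (m + 4)*(m^2 + 2*m - 8) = (m - 2)*(m + 4)*(m + 4)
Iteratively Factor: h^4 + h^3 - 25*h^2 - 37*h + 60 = (h - 5)*(h^3 + 6*h^2 + 5*h - 12) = (h - 5)*(h + 4)*(h^2 + 2*h - 3) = (h - 5)*(h - 1)*(h + 4)*(h + 3)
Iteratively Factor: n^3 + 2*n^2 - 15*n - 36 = (n - 4)*(n^2 + 6*n + 9) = (n - 4)*(n + 3)*(n + 3)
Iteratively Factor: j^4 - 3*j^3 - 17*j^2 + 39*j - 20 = (j + 4)*(j^3 - 7*j^2 + 11*j - 5) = (j - 1)*(j + 4)*(j^2 - 6*j + 5) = (j - 5)*(j - 1)*(j + 4)*(j - 1)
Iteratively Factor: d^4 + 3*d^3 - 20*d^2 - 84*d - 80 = (d - 5)*(d^3 + 8*d^2 + 20*d + 16) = (d - 5)*(d + 4)*(d^2 + 4*d + 4) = (d - 5)*(d + 2)*(d + 4)*(d + 2)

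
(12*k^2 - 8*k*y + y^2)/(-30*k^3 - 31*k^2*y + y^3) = (-2*k + y)/(5*k^2 + 6*k*y + y^2)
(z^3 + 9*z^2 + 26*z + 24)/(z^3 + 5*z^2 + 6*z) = (z + 4)/z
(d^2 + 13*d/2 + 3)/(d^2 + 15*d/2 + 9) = (2*d + 1)/(2*d + 3)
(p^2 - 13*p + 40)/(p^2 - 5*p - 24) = (p - 5)/(p + 3)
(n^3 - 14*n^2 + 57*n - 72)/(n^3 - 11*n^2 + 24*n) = (n - 3)/n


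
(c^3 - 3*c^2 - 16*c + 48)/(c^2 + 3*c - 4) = (c^2 - 7*c + 12)/(c - 1)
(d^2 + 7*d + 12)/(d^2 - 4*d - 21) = (d + 4)/(d - 7)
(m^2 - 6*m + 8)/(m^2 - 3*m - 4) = (m - 2)/(m + 1)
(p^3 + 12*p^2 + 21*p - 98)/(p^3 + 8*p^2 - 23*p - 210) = (p^2 + 5*p - 14)/(p^2 + p - 30)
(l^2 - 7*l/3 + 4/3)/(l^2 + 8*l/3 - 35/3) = (3*l^2 - 7*l + 4)/(3*l^2 + 8*l - 35)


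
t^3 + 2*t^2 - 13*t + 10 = (t - 2)*(t - 1)*(t + 5)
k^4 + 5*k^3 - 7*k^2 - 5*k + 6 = (k - 1)^2*(k + 1)*(k + 6)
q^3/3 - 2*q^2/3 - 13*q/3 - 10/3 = (q/3 + 1/3)*(q - 5)*(q + 2)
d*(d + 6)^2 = d^3 + 12*d^2 + 36*d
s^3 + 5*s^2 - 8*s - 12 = (s - 2)*(s + 1)*(s + 6)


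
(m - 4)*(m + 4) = m^2 - 16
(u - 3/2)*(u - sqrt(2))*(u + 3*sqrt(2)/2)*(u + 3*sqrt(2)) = u^4 - 3*u^3/2 + 7*sqrt(2)*u^3/2 - 21*sqrt(2)*u^2/4 - 9*sqrt(2)*u + 27*sqrt(2)/2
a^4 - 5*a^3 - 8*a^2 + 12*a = a*(a - 6)*(a - 1)*(a + 2)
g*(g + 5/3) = g^2 + 5*g/3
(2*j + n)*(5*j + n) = 10*j^2 + 7*j*n + n^2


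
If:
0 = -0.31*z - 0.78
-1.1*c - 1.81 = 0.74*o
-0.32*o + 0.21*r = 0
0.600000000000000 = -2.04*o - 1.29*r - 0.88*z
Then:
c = -1.92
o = 0.40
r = 0.61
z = -2.52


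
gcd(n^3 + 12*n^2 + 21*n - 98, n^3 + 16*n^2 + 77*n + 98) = n^2 + 14*n + 49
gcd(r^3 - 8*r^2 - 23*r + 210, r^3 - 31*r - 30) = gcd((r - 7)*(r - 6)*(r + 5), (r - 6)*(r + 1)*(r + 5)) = r^2 - r - 30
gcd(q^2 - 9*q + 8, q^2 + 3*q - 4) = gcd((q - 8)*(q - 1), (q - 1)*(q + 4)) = q - 1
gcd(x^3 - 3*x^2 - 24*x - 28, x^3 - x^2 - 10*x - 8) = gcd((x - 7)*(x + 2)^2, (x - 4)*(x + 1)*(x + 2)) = x + 2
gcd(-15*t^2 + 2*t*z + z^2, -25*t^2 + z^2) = 5*t + z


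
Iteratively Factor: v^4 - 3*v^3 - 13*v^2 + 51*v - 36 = (v - 1)*(v^3 - 2*v^2 - 15*v + 36) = (v - 3)*(v - 1)*(v^2 + v - 12) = (v - 3)*(v - 1)*(v + 4)*(v - 3)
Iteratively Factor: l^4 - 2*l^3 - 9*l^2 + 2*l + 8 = (l + 2)*(l^3 - 4*l^2 - l + 4) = (l - 4)*(l + 2)*(l^2 - 1) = (l - 4)*(l + 1)*(l + 2)*(l - 1)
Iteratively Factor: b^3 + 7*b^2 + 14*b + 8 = (b + 4)*(b^2 + 3*b + 2) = (b + 2)*(b + 4)*(b + 1)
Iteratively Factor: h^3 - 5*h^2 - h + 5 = (h - 1)*(h^2 - 4*h - 5) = (h - 5)*(h - 1)*(h + 1)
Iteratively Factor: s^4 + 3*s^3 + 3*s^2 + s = (s + 1)*(s^3 + 2*s^2 + s) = s*(s + 1)*(s^2 + 2*s + 1) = s*(s + 1)^2*(s + 1)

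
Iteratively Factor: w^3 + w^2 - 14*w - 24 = (w - 4)*(w^2 + 5*w + 6) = (w - 4)*(w + 2)*(w + 3)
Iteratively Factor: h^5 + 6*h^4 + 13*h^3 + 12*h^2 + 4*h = (h + 2)*(h^4 + 4*h^3 + 5*h^2 + 2*h) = h*(h + 2)*(h^3 + 4*h^2 + 5*h + 2) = h*(h + 1)*(h + 2)*(h^2 + 3*h + 2) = h*(h + 1)*(h + 2)^2*(h + 1)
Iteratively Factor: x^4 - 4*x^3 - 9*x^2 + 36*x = (x)*(x^3 - 4*x^2 - 9*x + 36) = x*(x + 3)*(x^2 - 7*x + 12) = x*(x - 4)*(x + 3)*(x - 3)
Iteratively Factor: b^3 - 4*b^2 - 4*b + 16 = (b - 4)*(b^2 - 4) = (b - 4)*(b + 2)*(b - 2)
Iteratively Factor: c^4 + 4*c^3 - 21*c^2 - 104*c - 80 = (c + 4)*(c^3 - 21*c - 20) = (c + 1)*(c + 4)*(c^2 - c - 20) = (c + 1)*(c + 4)^2*(c - 5)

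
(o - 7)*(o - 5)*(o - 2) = o^3 - 14*o^2 + 59*o - 70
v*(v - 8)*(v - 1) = v^3 - 9*v^2 + 8*v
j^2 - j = j*(j - 1)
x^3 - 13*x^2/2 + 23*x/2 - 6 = (x - 4)*(x - 3/2)*(x - 1)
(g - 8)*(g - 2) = g^2 - 10*g + 16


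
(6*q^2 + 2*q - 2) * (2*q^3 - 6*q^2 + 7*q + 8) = 12*q^5 - 32*q^4 + 26*q^3 + 74*q^2 + 2*q - 16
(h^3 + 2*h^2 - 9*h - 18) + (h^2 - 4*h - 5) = h^3 + 3*h^2 - 13*h - 23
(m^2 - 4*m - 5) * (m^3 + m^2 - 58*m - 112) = m^5 - 3*m^4 - 67*m^3 + 115*m^2 + 738*m + 560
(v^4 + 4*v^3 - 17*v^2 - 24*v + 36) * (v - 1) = v^5 + 3*v^4 - 21*v^3 - 7*v^2 + 60*v - 36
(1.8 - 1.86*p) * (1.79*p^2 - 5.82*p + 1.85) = -3.3294*p^3 + 14.0472*p^2 - 13.917*p + 3.33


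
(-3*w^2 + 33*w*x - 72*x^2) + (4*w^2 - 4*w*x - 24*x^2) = w^2 + 29*w*x - 96*x^2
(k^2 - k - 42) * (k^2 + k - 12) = k^4 - 55*k^2 - 30*k + 504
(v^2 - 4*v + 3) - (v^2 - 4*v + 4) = -1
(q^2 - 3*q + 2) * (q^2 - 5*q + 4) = q^4 - 8*q^3 + 21*q^2 - 22*q + 8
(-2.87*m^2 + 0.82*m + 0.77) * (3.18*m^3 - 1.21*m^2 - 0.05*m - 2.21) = -9.1266*m^5 + 6.0803*m^4 + 1.5999*m^3 + 5.37*m^2 - 1.8507*m - 1.7017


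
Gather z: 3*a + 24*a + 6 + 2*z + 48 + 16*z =27*a + 18*z + 54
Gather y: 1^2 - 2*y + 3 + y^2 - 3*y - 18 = y^2 - 5*y - 14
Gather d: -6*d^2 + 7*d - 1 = -6*d^2 + 7*d - 1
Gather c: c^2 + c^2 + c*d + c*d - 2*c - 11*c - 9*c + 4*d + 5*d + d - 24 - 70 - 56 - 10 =2*c^2 + c*(2*d - 22) + 10*d - 160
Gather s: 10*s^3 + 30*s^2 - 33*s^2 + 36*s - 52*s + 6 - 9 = 10*s^3 - 3*s^2 - 16*s - 3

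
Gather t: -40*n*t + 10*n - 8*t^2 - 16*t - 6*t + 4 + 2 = 10*n - 8*t^2 + t*(-40*n - 22) + 6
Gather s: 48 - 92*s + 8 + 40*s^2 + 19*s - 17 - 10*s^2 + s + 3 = 30*s^2 - 72*s + 42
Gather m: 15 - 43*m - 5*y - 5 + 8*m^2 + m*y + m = 8*m^2 + m*(y - 42) - 5*y + 10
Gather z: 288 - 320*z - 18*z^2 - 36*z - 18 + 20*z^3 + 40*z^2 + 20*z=20*z^3 + 22*z^2 - 336*z + 270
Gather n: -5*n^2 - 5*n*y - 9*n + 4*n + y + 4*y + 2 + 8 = -5*n^2 + n*(-5*y - 5) + 5*y + 10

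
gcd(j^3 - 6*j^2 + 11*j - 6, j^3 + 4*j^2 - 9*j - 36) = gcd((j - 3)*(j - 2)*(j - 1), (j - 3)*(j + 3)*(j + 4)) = j - 3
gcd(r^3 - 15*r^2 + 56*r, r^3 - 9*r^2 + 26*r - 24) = 1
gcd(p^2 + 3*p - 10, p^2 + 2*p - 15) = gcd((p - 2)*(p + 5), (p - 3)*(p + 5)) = p + 5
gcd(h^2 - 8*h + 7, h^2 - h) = h - 1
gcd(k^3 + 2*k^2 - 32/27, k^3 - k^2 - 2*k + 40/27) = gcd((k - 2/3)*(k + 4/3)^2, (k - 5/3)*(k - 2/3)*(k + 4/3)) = k^2 + 2*k/3 - 8/9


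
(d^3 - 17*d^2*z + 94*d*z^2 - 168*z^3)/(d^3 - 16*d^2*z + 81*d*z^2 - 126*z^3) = (-d + 4*z)/(-d + 3*z)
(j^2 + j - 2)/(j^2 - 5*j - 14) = (j - 1)/(j - 7)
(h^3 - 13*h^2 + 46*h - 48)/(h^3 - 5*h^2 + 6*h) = (h - 8)/h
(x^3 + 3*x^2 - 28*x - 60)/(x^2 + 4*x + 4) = (x^2 + x - 30)/(x + 2)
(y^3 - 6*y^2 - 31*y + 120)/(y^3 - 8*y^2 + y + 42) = (y^2 - 3*y - 40)/(y^2 - 5*y - 14)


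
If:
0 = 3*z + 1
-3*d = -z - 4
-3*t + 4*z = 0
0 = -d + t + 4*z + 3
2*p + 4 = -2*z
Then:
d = 11/9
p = -5/3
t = -4/9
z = -1/3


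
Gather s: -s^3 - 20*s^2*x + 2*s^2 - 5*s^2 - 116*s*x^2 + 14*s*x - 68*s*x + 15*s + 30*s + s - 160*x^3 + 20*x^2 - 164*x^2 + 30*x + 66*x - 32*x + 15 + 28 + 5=-s^3 + s^2*(-20*x - 3) + s*(-116*x^2 - 54*x + 46) - 160*x^3 - 144*x^2 + 64*x + 48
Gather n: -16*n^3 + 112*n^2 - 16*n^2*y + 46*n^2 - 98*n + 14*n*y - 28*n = -16*n^3 + n^2*(158 - 16*y) + n*(14*y - 126)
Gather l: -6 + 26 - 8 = 12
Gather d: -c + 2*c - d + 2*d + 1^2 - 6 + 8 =c + d + 3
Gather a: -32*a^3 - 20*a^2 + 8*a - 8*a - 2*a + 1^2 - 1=-32*a^3 - 20*a^2 - 2*a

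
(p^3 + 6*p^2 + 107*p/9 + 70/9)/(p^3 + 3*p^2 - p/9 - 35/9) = (p + 2)/(p - 1)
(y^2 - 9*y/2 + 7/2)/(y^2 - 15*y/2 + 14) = (y - 1)/(y - 4)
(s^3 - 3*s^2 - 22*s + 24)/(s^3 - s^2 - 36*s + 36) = (s + 4)/(s + 6)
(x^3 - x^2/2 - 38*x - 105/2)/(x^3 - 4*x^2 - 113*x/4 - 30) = 2*(x^2 - 2*x - 35)/(2*x^2 - 11*x - 40)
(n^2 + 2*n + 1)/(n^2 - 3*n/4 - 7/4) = 4*(n + 1)/(4*n - 7)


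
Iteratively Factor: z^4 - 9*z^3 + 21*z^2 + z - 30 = (z - 3)*(z^3 - 6*z^2 + 3*z + 10) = (z - 3)*(z + 1)*(z^2 - 7*z + 10) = (z - 5)*(z - 3)*(z + 1)*(z - 2)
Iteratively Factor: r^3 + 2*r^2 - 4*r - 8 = (r - 2)*(r^2 + 4*r + 4) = (r - 2)*(r + 2)*(r + 2)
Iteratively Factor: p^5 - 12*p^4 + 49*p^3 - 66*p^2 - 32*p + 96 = (p + 1)*(p^4 - 13*p^3 + 62*p^2 - 128*p + 96) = (p - 3)*(p + 1)*(p^3 - 10*p^2 + 32*p - 32) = (p - 4)*(p - 3)*(p + 1)*(p^2 - 6*p + 8) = (p - 4)*(p - 3)*(p - 2)*(p + 1)*(p - 4)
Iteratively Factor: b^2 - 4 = (b + 2)*(b - 2)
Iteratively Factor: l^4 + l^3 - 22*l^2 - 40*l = (l + 2)*(l^3 - l^2 - 20*l) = (l + 2)*(l + 4)*(l^2 - 5*l) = l*(l + 2)*(l + 4)*(l - 5)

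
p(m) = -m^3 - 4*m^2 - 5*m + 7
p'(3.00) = -56.00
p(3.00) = -71.00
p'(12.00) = -533.00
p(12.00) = -2357.00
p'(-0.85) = -0.37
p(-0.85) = 8.97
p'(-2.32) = -2.59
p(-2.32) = 9.56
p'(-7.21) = -103.27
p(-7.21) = 209.92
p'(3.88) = -81.20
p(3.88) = -131.03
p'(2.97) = -55.22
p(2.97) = -69.33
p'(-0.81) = -0.49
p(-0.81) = 8.96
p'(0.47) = -9.42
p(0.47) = 3.66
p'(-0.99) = -0.02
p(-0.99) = 9.00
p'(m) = -3*m^2 - 8*m - 5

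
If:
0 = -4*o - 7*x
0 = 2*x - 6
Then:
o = -21/4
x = 3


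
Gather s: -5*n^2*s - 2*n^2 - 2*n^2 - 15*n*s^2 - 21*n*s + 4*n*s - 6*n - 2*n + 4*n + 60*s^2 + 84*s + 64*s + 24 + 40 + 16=-4*n^2 - 4*n + s^2*(60 - 15*n) + s*(-5*n^2 - 17*n + 148) + 80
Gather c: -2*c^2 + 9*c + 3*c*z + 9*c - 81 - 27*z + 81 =-2*c^2 + c*(3*z + 18) - 27*z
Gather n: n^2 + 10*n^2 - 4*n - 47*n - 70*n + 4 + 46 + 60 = 11*n^2 - 121*n + 110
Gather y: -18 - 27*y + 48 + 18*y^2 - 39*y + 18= 18*y^2 - 66*y + 48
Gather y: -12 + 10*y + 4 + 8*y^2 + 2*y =8*y^2 + 12*y - 8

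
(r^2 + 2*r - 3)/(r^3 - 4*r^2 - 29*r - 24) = (r - 1)/(r^2 - 7*r - 8)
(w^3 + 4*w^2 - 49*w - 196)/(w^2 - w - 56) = (w^2 - 3*w - 28)/(w - 8)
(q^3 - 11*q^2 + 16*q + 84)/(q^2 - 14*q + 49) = (q^2 - 4*q - 12)/(q - 7)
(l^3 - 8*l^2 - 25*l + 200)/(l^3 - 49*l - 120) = (l - 5)/(l + 3)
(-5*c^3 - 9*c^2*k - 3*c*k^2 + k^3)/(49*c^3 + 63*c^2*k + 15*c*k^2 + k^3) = (-5*c^2 - 4*c*k + k^2)/(49*c^2 + 14*c*k + k^2)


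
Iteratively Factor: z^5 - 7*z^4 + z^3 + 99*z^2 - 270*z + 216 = (z + 4)*(z^4 - 11*z^3 + 45*z^2 - 81*z + 54) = (z - 3)*(z + 4)*(z^3 - 8*z^2 + 21*z - 18) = (z - 3)^2*(z + 4)*(z^2 - 5*z + 6) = (z - 3)^3*(z + 4)*(z - 2)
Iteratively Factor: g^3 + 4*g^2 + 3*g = (g + 1)*(g^2 + 3*g) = (g + 1)*(g + 3)*(g)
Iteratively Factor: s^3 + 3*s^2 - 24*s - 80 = (s + 4)*(s^2 - s - 20) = (s - 5)*(s + 4)*(s + 4)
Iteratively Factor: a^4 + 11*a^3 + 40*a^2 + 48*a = (a)*(a^3 + 11*a^2 + 40*a + 48) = a*(a + 4)*(a^2 + 7*a + 12) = a*(a + 4)^2*(a + 3)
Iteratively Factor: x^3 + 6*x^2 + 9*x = (x + 3)*(x^2 + 3*x) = x*(x + 3)*(x + 3)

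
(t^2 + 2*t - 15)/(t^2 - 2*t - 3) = (t + 5)/(t + 1)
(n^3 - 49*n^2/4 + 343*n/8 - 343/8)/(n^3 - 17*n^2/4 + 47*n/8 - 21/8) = (2*n^2 - 21*n + 49)/(2*n^2 - 5*n + 3)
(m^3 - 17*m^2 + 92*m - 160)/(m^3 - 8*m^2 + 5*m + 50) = (m^2 - 12*m + 32)/(m^2 - 3*m - 10)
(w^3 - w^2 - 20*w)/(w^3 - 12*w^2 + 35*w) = (w + 4)/(w - 7)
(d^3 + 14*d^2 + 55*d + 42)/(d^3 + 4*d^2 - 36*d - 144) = (d^2 + 8*d + 7)/(d^2 - 2*d - 24)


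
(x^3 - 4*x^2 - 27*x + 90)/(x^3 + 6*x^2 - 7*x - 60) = (x - 6)/(x + 4)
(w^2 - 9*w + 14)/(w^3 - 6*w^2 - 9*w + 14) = (w - 2)/(w^2 + w - 2)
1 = 1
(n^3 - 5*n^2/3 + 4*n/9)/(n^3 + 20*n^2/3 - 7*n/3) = (n - 4/3)/(n + 7)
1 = 1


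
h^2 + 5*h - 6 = (h - 1)*(h + 6)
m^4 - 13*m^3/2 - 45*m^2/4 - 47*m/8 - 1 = (m - 8)*(m + 1/2)^3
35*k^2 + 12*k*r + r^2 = (5*k + r)*(7*k + r)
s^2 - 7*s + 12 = (s - 4)*(s - 3)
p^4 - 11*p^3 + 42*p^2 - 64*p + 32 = (p - 4)^2*(p - 2)*(p - 1)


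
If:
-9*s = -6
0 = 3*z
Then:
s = 2/3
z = 0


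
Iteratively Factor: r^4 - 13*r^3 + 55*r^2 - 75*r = (r - 5)*(r^3 - 8*r^2 + 15*r) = r*(r - 5)*(r^2 - 8*r + 15) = r*(r - 5)*(r - 3)*(r - 5)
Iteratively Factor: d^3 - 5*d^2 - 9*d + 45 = (d - 3)*(d^2 - 2*d - 15) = (d - 3)*(d + 3)*(d - 5)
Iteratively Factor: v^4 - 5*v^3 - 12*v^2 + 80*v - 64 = (v - 4)*(v^3 - v^2 - 16*v + 16) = (v - 4)*(v + 4)*(v^2 - 5*v + 4) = (v - 4)*(v - 1)*(v + 4)*(v - 4)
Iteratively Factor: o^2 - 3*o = (o)*(o - 3)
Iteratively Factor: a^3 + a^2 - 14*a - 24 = (a - 4)*(a^2 + 5*a + 6) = (a - 4)*(a + 3)*(a + 2)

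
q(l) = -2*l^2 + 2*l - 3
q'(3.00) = -10.00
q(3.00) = -15.00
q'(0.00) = 2.00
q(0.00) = -3.00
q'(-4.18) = 18.72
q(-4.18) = -46.30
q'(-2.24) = 10.96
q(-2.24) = -17.52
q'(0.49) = 0.04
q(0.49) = -2.50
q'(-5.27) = 23.08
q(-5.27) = -69.09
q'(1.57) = -4.28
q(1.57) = -4.79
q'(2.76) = -9.04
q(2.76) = -12.72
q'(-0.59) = 4.36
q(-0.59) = -4.88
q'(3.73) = -12.92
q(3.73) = -23.37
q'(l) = 2 - 4*l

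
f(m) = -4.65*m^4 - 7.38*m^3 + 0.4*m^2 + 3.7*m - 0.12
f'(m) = -18.6*m^3 - 22.14*m^2 + 0.8*m + 3.7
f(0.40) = 0.83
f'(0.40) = -0.71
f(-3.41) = -344.19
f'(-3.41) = 481.05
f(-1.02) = -0.68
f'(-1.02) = -0.41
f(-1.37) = -1.84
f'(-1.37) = 8.88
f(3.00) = -561.33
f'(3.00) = -695.36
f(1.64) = -59.17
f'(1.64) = -136.58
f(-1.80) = -11.26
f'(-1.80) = 39.00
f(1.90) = -102.86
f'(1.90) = -202.28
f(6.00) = -7584.00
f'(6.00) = -4806.14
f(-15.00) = -210464.37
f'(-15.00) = 57785.20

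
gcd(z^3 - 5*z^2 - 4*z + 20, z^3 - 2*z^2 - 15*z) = z - 5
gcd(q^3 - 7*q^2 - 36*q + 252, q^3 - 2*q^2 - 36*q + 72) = q^2 - 36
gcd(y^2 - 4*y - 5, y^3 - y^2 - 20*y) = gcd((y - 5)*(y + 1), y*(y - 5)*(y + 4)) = y - 5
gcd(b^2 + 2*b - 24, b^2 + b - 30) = b + 6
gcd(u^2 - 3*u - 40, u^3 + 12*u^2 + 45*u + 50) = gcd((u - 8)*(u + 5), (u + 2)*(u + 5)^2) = u + 5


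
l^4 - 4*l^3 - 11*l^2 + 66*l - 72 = (l - 3)^2*(l - 2)*(l + 4)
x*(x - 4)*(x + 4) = x^3 - 16*x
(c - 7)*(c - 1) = c^2 - 8*c + 7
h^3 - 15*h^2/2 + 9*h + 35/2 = (h - 5)*(h - 7/2)*(h + 1)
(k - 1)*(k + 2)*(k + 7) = k^3 + 8*k^2 + 5*k - 14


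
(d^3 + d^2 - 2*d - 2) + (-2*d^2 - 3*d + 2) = d^3 - d^2 - 5*d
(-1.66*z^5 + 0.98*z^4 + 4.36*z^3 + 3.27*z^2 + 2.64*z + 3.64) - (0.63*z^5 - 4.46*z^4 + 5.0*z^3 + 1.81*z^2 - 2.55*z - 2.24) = -2.29*z^5 + 5.44*z^4 - 0.64*z^3 + 1.46*z^2 + 5.19*z + 5.88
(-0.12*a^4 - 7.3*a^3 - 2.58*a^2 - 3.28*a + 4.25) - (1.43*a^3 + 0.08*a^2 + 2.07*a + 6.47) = -0.12*a^4 - 8.73*a^3 - 2.66*a^2 - 5.35*a - 2.22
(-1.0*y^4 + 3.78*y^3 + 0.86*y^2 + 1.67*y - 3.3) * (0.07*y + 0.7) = -0.07*y^5 - 0.4354*y^4 + 2.7062*y^3 + 0.7189*y^2 + 0.938*y - 2.31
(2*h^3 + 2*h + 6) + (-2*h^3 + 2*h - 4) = 4*h + 2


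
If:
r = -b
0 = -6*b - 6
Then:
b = -1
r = 1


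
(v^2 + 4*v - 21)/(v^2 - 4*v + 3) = (v + 7)/(v - 1)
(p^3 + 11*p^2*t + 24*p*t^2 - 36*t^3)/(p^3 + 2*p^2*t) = (p^3 + 11*p^2*t + 24*p*t^2 - 36*t^3)/(p^2*(p + 2*t))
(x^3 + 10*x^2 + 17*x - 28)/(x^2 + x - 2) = (x^2 + 11*x + 28)/(x + 2)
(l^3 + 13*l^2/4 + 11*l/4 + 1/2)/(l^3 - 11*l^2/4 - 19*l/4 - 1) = (l + 2)/(l - 4)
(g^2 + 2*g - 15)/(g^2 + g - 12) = (g + 5)/(g + 4)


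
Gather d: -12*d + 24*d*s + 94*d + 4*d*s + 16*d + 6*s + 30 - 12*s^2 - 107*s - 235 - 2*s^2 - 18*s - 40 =d*(28*s + 98) - 14*s^2 - 119*s - 245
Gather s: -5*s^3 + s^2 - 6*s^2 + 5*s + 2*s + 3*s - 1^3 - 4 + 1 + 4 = -5*s^3 - 5*s^2 + 10*s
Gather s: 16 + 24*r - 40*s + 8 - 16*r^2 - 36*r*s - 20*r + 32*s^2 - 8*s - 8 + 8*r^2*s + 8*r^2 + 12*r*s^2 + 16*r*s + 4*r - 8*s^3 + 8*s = -8*r^2 + 8*r - 8*s^3 + s^2*(12*r + 32) + s*(8*r^2 - 20*r - 40) + 16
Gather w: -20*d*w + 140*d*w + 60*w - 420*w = w*(120*d - 360)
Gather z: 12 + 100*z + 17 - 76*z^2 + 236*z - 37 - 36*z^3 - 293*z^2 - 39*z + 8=-36*z^3 - 369*z^2 + 297*z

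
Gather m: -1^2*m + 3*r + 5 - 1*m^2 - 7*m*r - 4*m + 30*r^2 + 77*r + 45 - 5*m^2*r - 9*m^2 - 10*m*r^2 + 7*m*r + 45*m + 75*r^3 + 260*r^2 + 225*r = m^2*(-5*r - 10) + m*(40 - 10*r^2) + 75*r^3 + 290*r^2 + 305*r + 50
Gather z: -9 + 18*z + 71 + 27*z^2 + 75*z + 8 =27*z^2 + 93*z + 70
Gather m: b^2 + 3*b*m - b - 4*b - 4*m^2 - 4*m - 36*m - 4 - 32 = b^2 - 5*b - 4*m^2 + m*(3*b - 40) - 36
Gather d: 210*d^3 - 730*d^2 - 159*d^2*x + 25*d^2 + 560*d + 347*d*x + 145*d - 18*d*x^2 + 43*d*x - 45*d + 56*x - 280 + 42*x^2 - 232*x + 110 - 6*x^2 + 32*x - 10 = 210*d^3 + d^2*(-159*x - 705) + d*(-18*x^2 + 390*x + 660) + 36*x^2 - 144*x - 180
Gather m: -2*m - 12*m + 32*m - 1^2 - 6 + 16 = 18*m + 9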